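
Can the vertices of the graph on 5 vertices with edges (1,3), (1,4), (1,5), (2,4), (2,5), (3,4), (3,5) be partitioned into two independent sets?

Step 1: Attempt 2-coloring using BFS:
  Start at vertex 1, assign color 0
  Color vertex 3 with color 1 (neighbor of 1)
  Color vertex 4 with color 1 (neighbor of 1)
  Color vertex 5 with color 1 (neighbor of 1)

Step 2: Conflict found! Vertices 3 and 4 are adjacent but have the same color.
This means the graph contains an odd cycle.

The graph is NOT bipartite.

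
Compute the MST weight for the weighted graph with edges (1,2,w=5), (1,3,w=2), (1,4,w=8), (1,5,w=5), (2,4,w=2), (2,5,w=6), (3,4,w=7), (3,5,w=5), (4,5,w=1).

Apply Kruskal's algorithm (sort edges by weight, add if no cycle):

Sorted edges by weight:
  (4,5) w=1
  (1,3) w=2
  (2,4) w=2
  (1,2) w=5
  (1,5) w=5
  (3,5) w=5
  (2,5) w=6
  (3,4) w=7
  (1,4) w=8

Add edge (4,5) w=1 -- no cycle. Running total: 1
Add edge (1,3) w=2 -- no cycle. Running total: 3
Add edge (2,4) w=2 -- no cycle. Running total: 5
Add edge (1,2) w=5 -- no cycle. Running total: 10

MST edges: (4,5,w=1), (1,3,w=2), (2,4,w=2), (1,2,w=5)
Total MST weight: 1 + 2 + 2 + 5 = 10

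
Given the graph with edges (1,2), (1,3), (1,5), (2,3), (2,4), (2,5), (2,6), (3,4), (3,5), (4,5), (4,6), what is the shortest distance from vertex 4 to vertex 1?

Step 1: Build adjacency list:
  1: 2, 3, 5
  2: 1, 3, 4, 5, 6
  3: 1, 2, 4, 5
  4: 2, 3, 5, 6
  5: 1, 2, 3, 4
  6: 2, 4

Step 2: BFS from vertex 4 to find shortest path to 1:
  vertex 2 reached at distance 1
  vertex 3 reached at distance 1
  vertex 5 reached at distance 1
  vertex 6 reached at distance 1
  vertex 1 reached at distance 2

Step 3: Shortest path: 4 -> 2 -> 1
Path length: 2 edges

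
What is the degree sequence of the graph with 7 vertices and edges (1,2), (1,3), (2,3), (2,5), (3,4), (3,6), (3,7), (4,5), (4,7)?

Step 1: Count edges incident to each vertex:
  deg(1) = 2 (neighbors: 2, 3)
  deg(2) = 3 (neighbors: 1, 3, 5)
  deg(3) = 5 (neighbors: 1, 2, 4, 6, 7)
  deg(4) = 3 (neighbors: 3, 5, 7)
  deg(5) = 2 (neighbors: 2, 4)
  deg(6) = 1 (neighbors: 3)
  deg(7) = 2 (neighbors: 3, 4)

Step 2: Sort degrees in non-increasing order:
  Degrees: [2, 3, 5, 3, 2, 1, 2] -> sorted: [5, 3, 3, 2, 2, 2, 1]

Degree sequence: [5, 3, 3, 2, 2, 2, 1]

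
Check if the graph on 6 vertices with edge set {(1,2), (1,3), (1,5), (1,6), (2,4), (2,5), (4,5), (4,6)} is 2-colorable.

Step 1: Attempt 2-coloring using BFS:
  Start at vertex 1, assign color 0
  Color vertex 2 with color 1 (neighbor of 1)
  Color vertex 3 with color 1 (neighbor of 1)
  Color vertex 5 with color 1 (neighbor of 1)
  Color vertex 6 with color 1 (neighbor of 1)
  Color vertex 4 with color 0 (neighbor of 2)

Step 2: Conflict found! Vertices 2 and 5 are adjacent but have the same color.
This means the graph contains an odd cycle.

The graph is NOT bipartite.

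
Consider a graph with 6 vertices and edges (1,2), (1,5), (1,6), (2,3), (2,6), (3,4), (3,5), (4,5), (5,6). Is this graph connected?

Step 1: Build adjacency list from edges:
  1: 2, 5, 6
  2: 1, 3, 6
  3: 2, 4, 5
  4: 3, 5
  5: 1, 3, 4, 6
  6: 1, 2, 5

Step 2: Run BFS/DFS from vertex 1:
  Visited: {1, 2, 5, 6, 3, 4}
  Reached 6 of 6 vertices

Step 3: All 6 vertices reached from vertex 1, so the graph is connected.
Answer: Yes, the graph is connected.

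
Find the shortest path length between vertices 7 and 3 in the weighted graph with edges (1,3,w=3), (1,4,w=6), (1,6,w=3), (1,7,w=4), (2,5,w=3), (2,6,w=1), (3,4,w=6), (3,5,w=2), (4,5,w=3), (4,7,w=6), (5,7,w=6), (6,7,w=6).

Step 1: Build adjacency list with weights:
  1: 3(w=3), 4(w=6), 6(w=3), 7(w=4)
  2: 5(w=3), 6(w=1)
  3: 1(w=3), 4(w=6), 5(w=2)
  4: 1(w=6), 3(w=6), 5(w=3), 7(w=6)
  5: 2(w=3), 3(w=2), 4(w=3), 7(w=6)
  6: 1(w=3), 2(w=1), 7(w=6)
  7: 1(w=4), 4(w=6), 5(w=6), 6(w=6)

Step 2: Apply Dijkstra's algorithm from vertex 7:
  Visit vertex 7 (distance=0)
    Update dist[1] = 4
    Update dist[4] = 6
    Update dist[5] = 6
    Update dist[6] = 6
  Visit vertex 1 (distance=4)
    Update dist[3] = 7
  Visit vertex 4 (distance=6)
  Visit vertex 5 (distance=6)
    Update dist[2] = 9
  Visit vertex 6 (distance=6)
    Update dist[2] = 7
  Visit vertex 2 (distance=7)
  Visit vertex 3 (distance=7)

Step 3: Shortest path: 7 -> 1 -> 3
Total weight: 4 + 3 = 7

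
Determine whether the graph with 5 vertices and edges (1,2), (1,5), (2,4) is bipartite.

Step 1: Attempt 2-coloring using BFS:
  Start at vertex 1, assign color 0
  Color vertex 2 with color 1 (neighbor of 1)
  Color vertex 5 with color 1 (neighbor of 1)
  Color vertex 4 with color 0 (neighbor of 2)
  Start new component at vertex 3, assign color 0

Step 2: 2-coloring succeeded. No conflicts found.
  Set A (color 0): {1, 3, 4}
  Set B (color 1): {2, 5}

The graph is bipartite with partition {1, 3, 4}, {2, 5}.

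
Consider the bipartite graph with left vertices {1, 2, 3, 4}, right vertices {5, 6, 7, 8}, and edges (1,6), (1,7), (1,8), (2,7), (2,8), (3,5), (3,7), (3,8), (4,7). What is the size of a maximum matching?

Step 1: List the neighbors of each left vertex:
  1: 6, 7, 8
  2: 7, 8
  3: 5, 7, 8
  4: 7

Step 2: Greedily match left vertices, then look for augmenting paths:
  Match 1 -- 6
  Match 2 -- 8
  Match 3 -- 5
  Match 4 -- 7
  No augmenting path remains.

Step 3: Verify this is maximum:
  Matching size 4 = min(|L|, |R|) = min(4, 4), which is an upper bound, so this matching is maximum.

Maximum matching: {(1,6), (2,8), (3,5), (4,7)}
Size: 4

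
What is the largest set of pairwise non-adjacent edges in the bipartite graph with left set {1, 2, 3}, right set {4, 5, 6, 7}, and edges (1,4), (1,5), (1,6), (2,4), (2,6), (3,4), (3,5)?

Step 1: List the neighbors of each left vertex:
  1: 4, 5, 6
  2: 4, 6
  3: 4, 5

Step 2: Greedily match left vertices, then look for augmenting paths:
  Match 1 -- 4
  Match 2 -- 6
  Match 3 -- 5
  No augmenting path remains.

Step 3: Verify this is maximum:
  Matching size 3 = min(|L|, |R|) = min(3, 4), which is an upper bound, so this matching is maximum.

Maximum matching: {(1,4), (2,6), (3,5)}
Size: 3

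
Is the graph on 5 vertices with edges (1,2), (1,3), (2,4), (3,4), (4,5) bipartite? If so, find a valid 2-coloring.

Step 1: Attempt 2-coloring using BFS:
  Start at vertex 1, assign color 0
  Color vertex 2 with color 1 (neighbor of 1)
  Color vertex 3 with color 1 (neighbor of 1)
  Color vertex 4 with color 0 (neighbor of 2)
  Color vertex 5 with color 1 (neighbor of 4)

Step 2: 2-coloring succeeded. No conflicts found.
  Set A (color 0): {1, 4}
  Set B (color 1): {2, 3, 5}

The graph is bipartite with partition {1, 4}, {2, 3, 5}.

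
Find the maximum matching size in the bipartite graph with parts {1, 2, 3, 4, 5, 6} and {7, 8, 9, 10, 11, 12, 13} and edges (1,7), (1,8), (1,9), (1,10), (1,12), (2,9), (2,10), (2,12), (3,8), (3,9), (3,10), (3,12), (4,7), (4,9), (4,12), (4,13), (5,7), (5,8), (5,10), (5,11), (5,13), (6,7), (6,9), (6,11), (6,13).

Step 1: List the neighbors of each left vertex:
  1: 7, 8, 9, 10, 12
  2: 9, 10, 12
  3: 8, 9, 10, 12
  4: 7, 9, 12, 13
  5: 7, 8, 10, 11, 13
  6: 7, 9, 11, 13

Step 2: Greedily match left vertices, then look for augmenting paths:
  Match 1 -- 7
  Match 2 -- 9
  Match 3 -- 8
  Match 4 -- 12
  Match 5 -- 10
  Match 6 -- 11
  No augmenting path remains.

Step 3: Verify this is maximum:
  Matching size 6 = min(|L|, |R|) = min(6, 7), which is an upper bound, so this matching is maximum.

Maximum matching: {(1,7), (2,9), (3,8), (4,12), (5,10), (6,11)}
Size: 6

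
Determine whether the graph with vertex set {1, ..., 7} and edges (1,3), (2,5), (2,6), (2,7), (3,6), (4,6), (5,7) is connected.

Step 1: Build adjacency list from edges:
  1: 3
  2: 5, 6, 7
  3: 1, 6
  4: 6
  5: 2, 7
  6: 2, 3, 4
  7: 2, 5

Step 2: Run BFS/DFS from vertex 1:
  Visited: {1, 3, 6, 2, 4, 5, 7}
  Reached 7 of 7 vertices

Step 3: All 7 vertices reached from vertex 1, so the graph is connected.
Answer: Yes, the graph is connected.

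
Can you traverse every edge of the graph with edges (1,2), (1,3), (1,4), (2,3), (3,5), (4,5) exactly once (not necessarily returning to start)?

Step 1: Find the degree of each vertex:
  deg(1) = 3
  deg(2) = 2
  deg(3) = 3
  deg(4) = 2
  deg(5) = 2

Step 2: Count vertices with odd degree:
  Odd-degree vertices: 1, 3 (2 total)

Step 3: Apply Euler's theorem:
  - Eulerian circuit exists iff graph is connected and all vertices have even degree
  - Eulerian path exists iff graph is connected and has 0 or 2 odd-degree vertices

Graph is connected with exactly 2 odd-degree vertices (1, 3).
Eulerian path exists (starting and ending at the odd-degree vertices), but no Eulerian circuit.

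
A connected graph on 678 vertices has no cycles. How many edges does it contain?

A tree on n vertices always has exactly n - 1 edges.
For n = 678: edges = 678 - 1 = 677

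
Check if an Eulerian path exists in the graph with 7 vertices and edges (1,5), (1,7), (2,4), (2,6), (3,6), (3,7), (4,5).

Step 1: Find the degree of each vertex:
  deg(1) = 2
  deg(2) = 2
  deg(3) = 2
  deg(4) = 2
  deg(5) = 2
  deg(6) = 2
  deg(7) = 2

Step 2: Count vertices with odd degree:
  All vertices have even degree (0 odd-degree vertices)

Step 3: Apply Euler's theorem:
  - Eulerian circuit exists iff graph is connected and all vertices have even degree
  - Eulerian path exists iff graph is connected and has 0 or 2 odd-degree vertices

Graph is connected with 0 odd-degree vertices.
Both Eulerian circuit and Eulerian path exist.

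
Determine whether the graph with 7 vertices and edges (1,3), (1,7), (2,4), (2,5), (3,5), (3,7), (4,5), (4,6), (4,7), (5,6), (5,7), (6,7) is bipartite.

Step 1: Attempt 2-coloring using BFS:
  Start at vertex 1, assign color 0
  Color vertex 3 with color 1 (neighbor of 1)
  Color vertex 7 with color 1 (neighbor of 1)
  Color vertex 5 with color 0 (neighbor of 3)

Step 2: Conflict found! Vertices 3 and 7 are adjacent but have the same color.
This means the graph contains an odd cycle.

The graph is NOT bipartite.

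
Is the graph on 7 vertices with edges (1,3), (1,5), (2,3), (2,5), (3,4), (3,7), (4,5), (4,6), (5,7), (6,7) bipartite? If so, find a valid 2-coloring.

Step 1: Attempt 2-coloring using BFS:
  Start at vertex 1, assign color 0
  Color vertex 3 with color 1 (neighbor of 1)
  Color vertex 5 with color 1 (neighbor of 1)
  Color vertex 2 with color 0 (neighbor of 3)
  Color vertex 4 with color 0 (neighbor of 3)
  Color vertex 7 with color 0 (neighbor of 3)
  Color vertex 6 with color 1 (neighbor of 4)

Step 2: 2-coloring succeeded. No conflicts found.
  Set A (color 0): {1, 2, 4, 7}
  Set B (color 1): {3, 5, 6}

The graph is bipartite with partition {1, 2, 4, 7}, {3, 5, 6}.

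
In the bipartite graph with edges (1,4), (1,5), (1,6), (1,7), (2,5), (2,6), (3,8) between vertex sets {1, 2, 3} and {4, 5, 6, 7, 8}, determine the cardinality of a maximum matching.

Step 1: List the neighbors of each left vertex:
  1: 4, 5, 6, 7
  2: 5, 6
  3: 8

Step 2: Greedily match left vertices, then look for augmenting paths:
  Match 1 -- 4
  Match 2 -- 5
  Match 3 -- 8
  No augmenting path remains.

Step 3: Verify this is maximum:
  Matching size 3 = min(|L|, |R|) = min(3, 5), which is an upper bound, so this matching is maximum.

Maximum matching: {(1,4), (2,5), (3,8)}
Size: 3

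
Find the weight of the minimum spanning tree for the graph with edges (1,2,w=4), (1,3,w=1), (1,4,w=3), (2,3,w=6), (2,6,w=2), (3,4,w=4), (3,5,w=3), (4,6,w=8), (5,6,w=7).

Apply Kruskal's algorithm (sort edges by weight, add if no cycle):

Sorted edges by weight:
  (1,3) w=1
  (2,6) w=2
  (1,4) w=3
  (3,5) w=3
  (1,2) w=4
  (3,4) w=4
  (2,3) w=6
  (5,6) w=7
  (4,6) w=8

Add edge (1,3) w=1 -- no cycle. Running total: 1
Add edge (2,6) w=2 -- no cycle. Running total: 3
Add edge (1,4) w=3 -- no cycle. Running total: 6
Add edge (3,5) w=3 -- no cycle. Running total: 9
Add edge (1,2) w=4 -- no cycle. Running total: 13

MST edges: (1,3,w=1), (2,6,w=2), (1,4,w=3), (3,5,w=3), (1,2,w=4)
Total MST weight: 1 + 2 + 3 + 3 + 4 = 13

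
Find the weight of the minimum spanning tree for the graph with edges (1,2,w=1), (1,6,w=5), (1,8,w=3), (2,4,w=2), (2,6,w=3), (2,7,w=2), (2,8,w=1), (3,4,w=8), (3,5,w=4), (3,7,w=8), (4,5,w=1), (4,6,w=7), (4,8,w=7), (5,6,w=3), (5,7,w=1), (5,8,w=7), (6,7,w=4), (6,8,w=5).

Apply Kruskal's algorithm (sort edges by weight, add if no cycle):

Sorted edges by weight:
  (1,2) w=1
  (2,8) w=1
  (4,5) w=1
  (5,7) w=1
  (2,4) w=2
  (2,7) w=2
  (1,8) w=3
  (2,6) w=3
  (5,6) w=3
  (3,5) w=4
  (6,7) w=4
  (1,6) w=5
  (6,8) w=5
  (4,6) w=7
  (4,8) w=7
  (5,8) w=7
  (3,4) w=8
  (3,7) w=8

Add edge (1,2) w=1 -- no cycle. Running total: 1
Add edge (2,8) w=1 -- no cycle. Running total: 2
Add edge (4,5) w=1 -- no cycle. Running total: 3
Add edge (5,7) w=1 -- no cycle. Running total: 4
Add edge (2,4) w=2 -- no cycle. Running total: 6
Skip edge (2,7) w=2 -- would create cycle
Skip edge (1,8) w=3 -- would create cycle
Add edge (2,6) w=3 -- no cycle. Running total: 9
Skip edge (5,6) w=3 -- would create cycle
Add edge (3,5) w=4 -- no cycle. Running total: 13

MST edges: (1,2,w=1), (2,8,w=1), (4,5,w=1), (5,7,w=1), (2,4,w=2), (2,6,w=3), (3,5,w=4)
Total MST weight: 1 + 1 + 1 + 1 + 2 + 3 + 4 = 13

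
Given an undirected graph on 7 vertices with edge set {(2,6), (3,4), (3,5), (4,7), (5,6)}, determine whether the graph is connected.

Step 1: Build adjacency list from edges:
  1: (none)
  2: 6
  3: 4, 5
  4: 3, 7
  5: 3, 6
  6: 2, 5
  7: 4

Step 2: Run BFS/DFS from vertex 1:
  Visited: {1}
  Reached 1 of 7 vertices

Step 3: Only 1 of 7 vertices reached. Graph is disconnected.
Connected components: {1}, {2, 3, 4, 5, 6, 7}
Answer: No, the graph is not connected (2 components).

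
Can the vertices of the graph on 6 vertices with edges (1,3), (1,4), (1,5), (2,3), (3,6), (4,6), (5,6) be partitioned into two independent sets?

Step 1: Attempt 2-coloring using BFS:
  Start at vertex 1, assign color 0
  Color vertex 3 with color 1 (neighbor of 1)
  Color vertex 4 with color 1 (neighbor of 1)
  Color vertex 5 with color 1 (neighbor of 1)
  Color vertex 2 with color 0 (neighbor of 3)
  Color vertex 6 with color 0 (neighbor of 3)

Step 2: 2-coloring succeeded. No conflicts found.
  Set A (color 0): {1, 2, 6}
  Set B (color 1): {3, 4, 5}

The graph is bipartite with partition {1, 2, 6}, {3, 4, 5}.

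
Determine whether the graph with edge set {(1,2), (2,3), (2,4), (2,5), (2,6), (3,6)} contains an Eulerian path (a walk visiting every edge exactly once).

Step 1: Find the degree of each vertex:
  deg(1) = 1
  deg(2) = 5
  deg(3) = 2
  deg(4) = 1
  deg(5) = 1
  deg(6) = 2

Step 2: Count vertices with odd degree:
  Odd-degree vertices: 1, 2, 4, 5 (4 total)

Step 3: Apply Euler's theorem:
  - Eulerian circuit exists iff graph is connected and all vertices have even degree
  - Eulerian path exists iff graph is connected and has 0 or 2 odd-degree vertices

Graph has 4 odd-degree vertices (need 0 or 2).
Neither Eulerian path nor Eulerian circuit exists.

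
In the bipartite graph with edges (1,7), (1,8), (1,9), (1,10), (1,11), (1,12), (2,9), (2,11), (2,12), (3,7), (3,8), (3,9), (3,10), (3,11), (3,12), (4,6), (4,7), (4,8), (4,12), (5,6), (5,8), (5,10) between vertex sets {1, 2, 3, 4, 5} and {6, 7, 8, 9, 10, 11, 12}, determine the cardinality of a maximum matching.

Step 1: List the neighbors of each left vertex:
  1: 7, 8, 9, 10, 11, 12
  2: 9, 11, 12
  3: 7, 8, 9, 10, 11, 12
  4: 6, 7, 8, 12
  5: 6, 8, 10

Step 2: Greedily match left vertices, then look for augmenting paths:
  Match 1 -- 7
  Match 2 -- 9
  Match 3 -- 8
  Match 4 -- 6
  Match 5 -- 10
  No augmenting path remains.

Step 3: Verify this is maximum:
  Matching size 5 = min(|L|, |R|) = min(5, 7), which is an upper bound, so this matching is maximum.

Maximum matching: {(1,7), (2,9), (3,8), (4,6), (5,10)}
Size: 5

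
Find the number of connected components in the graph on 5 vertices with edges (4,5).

Step 1: Build adjacency list from edges:
  1: (none)
  2: (none)
  3: (none)
  4: 5
  5: 4

Step 2: Run BFS/DFS from vertex 1:
  Visited: {1}
  Reached 1 of 5 vertices

Step 3: Only 1 of 5 vertices reached. Graph is disconnected.
Connected components: {1}, {2}, {3}, {4, 5}
Number of connected components: 4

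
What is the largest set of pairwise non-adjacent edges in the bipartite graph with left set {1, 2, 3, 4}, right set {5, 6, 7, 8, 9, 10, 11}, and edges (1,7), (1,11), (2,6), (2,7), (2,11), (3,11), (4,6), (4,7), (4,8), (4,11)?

Step 1: List the neighbors of each left vertex:
  1: 7, 11
  2: 6, 7, 11
  3: 11
  4: 6, 7, 8, 11

Step 2: Greedily match left vertices, then look for augmenting paths:
  Match 1 -- 7
  Match 2 -- 6
  Match 3 -- 11
  Match 4 -- 8
  No augmenting path remains.

Step 3: Verify this is maximum:
  Matching size 4 = min(|L|, |R|) = min(4, 7), which is an upper bound, so this matching is maximum.

Maximum matching: {(1,7), (2,6), (3,11), (4,8)}
Size: 4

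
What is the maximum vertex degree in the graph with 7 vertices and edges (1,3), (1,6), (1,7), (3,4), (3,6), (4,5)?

Step 1: Count edges incident to each vertex:
  deg(1) = 3 (neighbors: 3, 6, 7)
  deg(2) = 0 (neighbors: none)
  deg(3) = 3 (neighbors: 1, 4, 6)
  deg(4) = 2 (neighbors: 3, 5)
  deg(5) = 1 (neighbors: 4)
  deg(6) = 2 (neighbors: 1, 3)
  deg(7) = 1 (neighbors: 1)

Step 2: Find maximum:
  max(3, 0, 3, 2, 1, 2, 1) = 3 (vertex 1)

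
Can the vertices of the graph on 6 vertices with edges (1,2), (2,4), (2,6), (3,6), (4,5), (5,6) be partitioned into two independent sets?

Step 1: Attempt 2-coloring using BFS:
  Start at vertex 1, assign color 0
  Color vertex 2 with color 1 (neighbor of 1)
  Color vertex 4 with color 0 (neighbor of 2)
  Color vertex 6 with color 0 (neighbor of 2)
  Color vertex 5 with color 1 (neighbor of 4)
  Color vertex 3 with color 1 (neighbor of 6)

Step 2: 2-coloring succeeded. No conflicts found.
  Set A (color 0): {1, 4, 6}
  Set B (color 1): {2, 3, 5}

The graph is bipartite with partition {1, 4, 6}, {2, 3, 5}.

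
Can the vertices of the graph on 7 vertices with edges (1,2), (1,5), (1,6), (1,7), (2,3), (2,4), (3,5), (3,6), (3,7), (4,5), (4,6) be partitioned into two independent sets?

Step 1: Attempt 2-coloring using BFS:
  Start at vertex 1, assign color 0
  Color vertex 2 with color 1 (neighbor of 1)
  Color vertex 5 with color 1 (neighbor of 1)
  Color vertex 6 with color 1 (neighbor of 1)
  Color vertex 7 with color 1 (neighbor of 1)
  Color vertex 3 with color 0 (neighbor of 2)
  Color vertex 4 with color 0 (neighbor of 2)

Step 2: 2-coloring succeeded. No conflicts found.
  Set A (color 0): {1, 3, 4}
  Set B (color 1): {2, 5, 6, 7}

The graph is bipartite with partition {1, 3, 4}, {2, 5, 6, 7}.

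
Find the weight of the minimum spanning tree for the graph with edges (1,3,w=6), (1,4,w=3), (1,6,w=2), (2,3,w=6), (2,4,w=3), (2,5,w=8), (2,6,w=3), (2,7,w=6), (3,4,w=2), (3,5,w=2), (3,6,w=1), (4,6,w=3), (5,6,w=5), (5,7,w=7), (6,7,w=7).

Apply Kruskal's algorithm (sort edges by weight, add if no cycle):

Sorted edges by weight:
  (3,6) w=1
  (1,6) w=2
  (3,5) w=2
  (3,4) w=2
  (1,4) w=3
  (2,6) w=3
  (2,4) w=3
  (4,6) w=3
  (5,6) w=5
  (1,3) w=6
  (2,3) w=6
  (2,7) w=6
  (5,7) w=7
  (6,7) w=7
  (2,5) w=8

Add edge (3,6) w=1 -- no cycle. Running total: 1
Add edge (1,6) w=2 -- no cycle. Running total: 3
Add edge (3,5) w=2 -- no cycle. Running total: 5
Add edge (3,4) w=2 -- no cycle. Running total: 7
Skip edge (1,4) w=3 -- would create cycle
Add edge (2,6) w=3 -- no cycle. Running total: 10
Skip edge (2,4) w=3 -- would create cycle
Skip edge (4,6) w=3 -- would create cycle
Skip edge (5,6) w=5 -- would create cycle
Skip edge (1,3) w=6 -- would create cycle
Skip edge (2,3) w=6 -- would create cycle
Add edge (2,7) w=6 -- no cycle. Running total: 16

MST edges: (3,6,w=1), (1,6,w=2), (3,5,w=2), (3,4,w=2), (2,6,w=3), (2,7,w=6)
Total MST weight: 1 + 2 + 2 + 2 + 3 + 6 = 16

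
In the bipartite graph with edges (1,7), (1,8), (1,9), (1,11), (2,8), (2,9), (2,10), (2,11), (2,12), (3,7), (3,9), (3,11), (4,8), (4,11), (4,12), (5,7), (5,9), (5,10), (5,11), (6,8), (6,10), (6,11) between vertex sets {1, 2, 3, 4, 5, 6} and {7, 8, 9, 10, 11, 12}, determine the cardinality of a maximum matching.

Step 1: List the neighbors of each left vertex:
  1: 7, 8, 9, 11
  2: 8, 9, 10, 11, 12
  3: 7, 9, 11
  4: 8, 11, 12
  5: 7, 9, 10, 11
  6: 8, 10, 11

Step 2: Greedily match left vertices, then look for augmenting paths:
  Match 1 -- 7
  Match 2 -- 12
  Match 3 -- 9
  Match 4 -- 11
  Match 5 -- 10
  Match 6 -- 8
  No augmenting path remains.

Step 3: Verify this is maximum:
  Matching size 6 = min(|L|, |R|) = min(6, 6), which is an upper bound, so this matching is maximum.

Maximum matching: {(1,7), (2,12), (3,9), (4,11), (5,10), (6,8)}
Size: 6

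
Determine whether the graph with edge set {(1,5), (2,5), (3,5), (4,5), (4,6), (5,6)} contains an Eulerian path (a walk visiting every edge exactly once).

Step 1: Find the degree of each vertex:
  deg(1) = 1
  deg(2) = 1
  deg(3) = 1
  deg(4) = 2
  deg(5) = 5
  deg(6) = 2

Step 2: Count vertices with odd degree:
  Odd-degree vertices: 1, 2, 3, 5 (4 total)

Step 3: Apply Euler's theorem:
  - Eulerian circuit exists iff graph is connected and all vertices have even degree
  - Eulerian path exists iff graph is connected and has 0 or 2 odd-degree vertices

Graph has 4 odd-degree vertices (need 0 or 2).
Neither Eulerian path nor Eulerian circuit exists.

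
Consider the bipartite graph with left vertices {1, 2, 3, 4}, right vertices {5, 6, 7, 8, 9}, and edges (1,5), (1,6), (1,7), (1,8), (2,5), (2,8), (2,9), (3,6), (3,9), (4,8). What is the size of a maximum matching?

Step 1: List the neighbors of each left vertex:
  1: 5, 6, 7, 8
  2: 5, 8, 9
  3: 6, 9
  4: 8

Step 2: Greedily match left vertices, then look for augmenting paths:
  Match 1 -- 5
  Match 2 -- 9
  Match 3 -- 6
  Match 4 -- 8
  No augmenting path remains.

Step 3: Verify this is maximum:
  Matching size 4 = min(|L|, |R|) = min(4, 5), which is an upper bound, so this matching is maximum.

Maximum matching: {(1,5), (2,9), (3,6), (4,8)}
Size: 4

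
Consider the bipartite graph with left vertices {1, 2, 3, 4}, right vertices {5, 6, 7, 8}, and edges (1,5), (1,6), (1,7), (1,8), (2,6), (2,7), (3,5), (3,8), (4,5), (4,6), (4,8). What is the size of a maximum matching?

Step 1: List the neighbors of each left vertex:
  1: 5, 6, 7, 8
  2: 6, 7
  3: 5, 8
  4: 5, 6, 8

Step 2: Greedily match left vertices, then look for augmenting paths:
  Match 1 -- 7
  Match 2 -- 6
  Match 3 -- 8
  Match 4 -- 5
  No augmenting path remains.

Step 3: Verify this is maximum:
  Matching size 4 = min(|L|, |R|) = min(4, 4), which is an upper bound, so this matching is maximum.

Maximum matching: {(1,7), (2,6), (3,8), (4,5)}
Size: 4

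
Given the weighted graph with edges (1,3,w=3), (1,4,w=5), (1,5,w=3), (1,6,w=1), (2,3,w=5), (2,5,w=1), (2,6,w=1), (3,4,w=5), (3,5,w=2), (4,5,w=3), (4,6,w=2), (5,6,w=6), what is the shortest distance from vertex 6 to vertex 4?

Step 1: Build adjacency list with weights:
  1: 3(w=3), 4(w=5), 5(w=3), 6(w=1)
  2: 3(w=5), 5(w=1), 6(w=1)
  3: 1(w=3), 2(w=5), 4(w=5), 5(w=2)
  4: 1(w=5), 3(w=5), 5(w=3), 6(w=2)
  5: 1(w=3), 2(w=1), 3(w=2), 4(w=3), 6(w=6)
  6: 1(w=1), 2(w=1), 4(w=2), 5(w=6)

Step 2: Apply Dijkstra's algorithm from vertex 6:
  Visit vertex 6 (distance=0)
    Update dist[1] = 1
    Update dist[2] = 1
    Update dist[4] = 2
    Update dist[5] = 6
  Visit vertex 1 (distance=1)
    Update dist[3] = 4
    Update dist[5] = 4
  Visit vertex 2 (distance=1)
    Update dist[5] = 2
  Visit vertex 4 (distance=2)

Step 3: Shortest path: 6 -> 4
Total weight: 2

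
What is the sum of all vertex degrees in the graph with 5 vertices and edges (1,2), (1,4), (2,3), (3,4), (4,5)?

Step 1: Count edges incident to each vertex:
  deg(1) = 2 (neighbors: 2, 4)
  deg(2) = 2 (neighbors: 1, 3)
  deg(3) = 2 (neighbors: 2, 4)
  deg(4) = 3 (neighbors: 1, 3, 5)
  deg(5) = 1 (neighbors: 4)

Step 2: Sum all degrees:
  2 + 2 + 2 + 3 + 1 = 10

Verification: sum of degrees = 2 * |E| = 2 * 5 = 10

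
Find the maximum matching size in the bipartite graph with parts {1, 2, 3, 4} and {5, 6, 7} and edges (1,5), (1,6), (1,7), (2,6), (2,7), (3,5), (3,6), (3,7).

Step 1: List the neighbors of each left vertex:
  1: 5, 6, 7
  2: 6, 7
  3: 5, 6, 7
  4: (none)

Step 2: Greedily match left vertices, then look for augmenting paths:
  Match 1 -- 5
  Match 2 -- 6
  Match 3 -- 7
  No augmenting path remains.

Step 3: Verify this is maximum:
  Matching size 3 = min(|L|, |R|) = min(4, 3), which is an upper bound, so this matching is maximum.

Maximum matching: {(1,5), (2,6), (3,7)}
Size: 3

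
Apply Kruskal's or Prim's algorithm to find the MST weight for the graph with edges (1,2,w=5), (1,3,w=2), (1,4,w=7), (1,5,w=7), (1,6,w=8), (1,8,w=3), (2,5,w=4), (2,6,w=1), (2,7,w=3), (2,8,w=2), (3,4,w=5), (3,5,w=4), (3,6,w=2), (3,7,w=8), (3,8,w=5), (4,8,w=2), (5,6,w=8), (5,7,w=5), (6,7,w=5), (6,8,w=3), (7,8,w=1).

Apply Kruskal's algorithm (sort edges by weight, add if no cycle):

Sorted edges by weight:
  (2,6) w=1
  (7,8) w=1
  (1,3) w=2
  (2,8) w=2
  (3,6) w=2
  (4,8) w=2
  (1,8) w=3
  (2,7) w=3
  (6,8) w=3
  (2,5) w=4
  (3,5) w=4
  (1,2) w=5
  (3,8) w=5
  (3,4) w=5
  (5,7) w=5
  (6,7) w=5
  (1,4) w=7
  (1,5) w=7
  (1,6) w=8
  (3,7) w=8
  (5,6) w=8

Add edge (2,6) w=1 -- no cycle. Running total: 1
Add edge (7,8) w=1 -- no cycle. Running total: 2
Add edge (1,3) w=2 -- no cycle. Running total: 4
Add edge (2,8) w=2 -- no cycle. Running total: 6
Add edge (3,6) w=2 -- no cycle. Running total: 8
Add edge (4,8) w=2 -- no cycle. Running total: 10
Skip edge (1,8) w=3 -- would create cycle
Skip edge (2,7) w=3 -- would create cycle
Skip edge (6,8) w=3 -- would create cycle
Add edge (2,5) w=4 -- no cycle. Running total: 14

MST edges: (2,6,w=1), (7,8,w=1), (1,3,w=2), (2,8,w=2), (3,6,w=2), (4,8,w=2), (2,5,w=4)
Total MST weight: 1 + 1 + 2 + 2 + 2 + 2 + 4 = 14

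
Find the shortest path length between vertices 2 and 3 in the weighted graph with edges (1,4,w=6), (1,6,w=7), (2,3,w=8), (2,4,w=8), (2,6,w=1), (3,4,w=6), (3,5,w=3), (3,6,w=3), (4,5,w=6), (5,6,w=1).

Step 1: Build adjacency list with weights:
  1: 4(w=6), 6(w=7)
  2: 3(w=8), 4(w=8), 6(w=1)
  3: 2(w=8), 4(w=6), 5(w=3), 6(w=3)
  4: 1(w=6), 2(w=8), 3(w=6), 5(w=6)
  5: 3(w=3), 4(w=6), 6(w=1)
  6: 1(w=7), 2(w=1), 3(w=3), 5(w=1)

Step 2: Apply Dijkstra's algorithm from vertex 2:
  Visit vertex 2 (distance=0)
    Update dist[3] = 8
    Update dist[4] = 8
    Update dist[6] = 1
  Visit vertex 6 (distance=1)
    Update dist[1] = 8
    Update dist[3] = 4
    Update dist[5] = 2
  Visit vertex 5 (distance=2)
  Visit vertex 3 (distance=4)

Step 3: Shortest path: 2 -> 6 -> 3
Total weight: 1 + 3 = 4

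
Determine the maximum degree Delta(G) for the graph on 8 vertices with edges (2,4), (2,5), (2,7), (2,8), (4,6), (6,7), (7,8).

Step 1: Count edges incident to each vertex:
  deg(1) = 0 (neighbors: none)
  deg(2) = 4 (neighbors: 4, 5, 7, 8)
  deg(3) = 0 (neighbors: none)
  deg(4) = 2 (neighbors: 2, 6)
  deg(5) = 1 (neighbors: 2)
  deg(6) = 2 (neighbors: 4, 7)
  deg(7) = 3 (neighbors: 2, 6, 8)
  deg(8) = 2 (neighbors: 2, 7)

Step 2: Find maximum:
  max(0, 4, 0, 2, 1, 2, 3, 2) = 4 (vertex 2)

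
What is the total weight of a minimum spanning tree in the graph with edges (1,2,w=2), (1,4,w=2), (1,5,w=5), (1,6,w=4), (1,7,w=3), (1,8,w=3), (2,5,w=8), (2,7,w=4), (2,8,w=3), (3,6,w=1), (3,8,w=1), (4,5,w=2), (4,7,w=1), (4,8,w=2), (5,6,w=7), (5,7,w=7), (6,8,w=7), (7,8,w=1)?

Apply Kruskal's algorithm (sort edges by weight, add if no cycle):

Sorted edges by weight:
  (3,8) w=1
  (3,6) w=1
  (4,7) w=1
  (7,8) w=1
  (1,4) w=2
  (1,2) w=2
  (4,5) w=2
  (4,8) w=2
  (1,7) w=3
  (1,8) w=3
  (2,8) w=3
  (1,6) w=4
  (2,7) w=4
  (1,5) w=5
  (5,6) w=7
  (5,7) w=7
  (6,8) w=7
  (2,5) w=8

Add edge (3,8) w=1 -- no cycle. Running total: 1
Add edge (3,6) w=1 -- no cycle. Running total: 2
Add edge (4,7) w=1 -- no cycle. Running total: 3
Add edge (7,8) w=1 -- no cycle. Running total: 4
Add edge (1,4) w=2 -- no cycle. Running total: 6
Add edge (1,2) w=2 -- no cycle. Running total: 8
Add edge (4,5) w=2 -- no cycle. Running total: 10

MST edges: (3,8,w=1), (3,6,w=1), (4,7,w=1), (7,8,w=1), (1,4,w=2), (1,2,w=2), (4,5,w=2)
Total MST weight: 1 + 1 + 1 + 1 + 2 + 2 + 2 = 10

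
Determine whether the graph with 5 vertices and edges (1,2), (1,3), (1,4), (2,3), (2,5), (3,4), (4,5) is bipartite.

Step 1: Attempt 2-coloring using BFS:
  Start at vertex 1, assign color 0
  Color vertex 2 with color 1 (neighbor of 1)
  Color vertex 3 with color 1 (neighbor of 1)
  Color vertex 4 with color 1 (neighbor of 1)

Step 2: Conflict found! Vertices 2 and 3 are adjacent but have the same color.
This means the graph contains an odd cycle.

The graph is NOT bipartite.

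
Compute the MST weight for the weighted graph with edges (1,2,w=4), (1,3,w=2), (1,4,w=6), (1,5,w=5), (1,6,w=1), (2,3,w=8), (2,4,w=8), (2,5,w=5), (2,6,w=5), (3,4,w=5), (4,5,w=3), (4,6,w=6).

Apply Kruskal's algorithm (sort edges by weight, add if no cycle):

Sorted edges by weight:
  (1,6) w=1
  (1,3) w=2
  (4,5) w=3
  (1,2) w=4
  (1,5) w=5
  (2,5) w=5
  (2,6) w=5
  (3,4) w=5
  (1,4) w=6
  (4,6) w=6
  (2,3) w=8
  (2,4) w=8

Add edge (1,6) w=1 -- no cycle. Running total: 1
Add edge (1,3) w=2 -- no cycle. Running total: 3
Add edge (4,5) w=3 -- no cycle. Running total: 6
Add edge (1,2) w=4 -- no cycle. Running total: 10
Add edge (1,5) w=5 -- no cycle. Running total: 15

MST edges: (1,6,w=1), (1,3,w=2), (4,5,w=3), (1,2,w=4), (1,5,w=5)
Total MST weight: 1 + 2 + 3 + 4 + 5 = 15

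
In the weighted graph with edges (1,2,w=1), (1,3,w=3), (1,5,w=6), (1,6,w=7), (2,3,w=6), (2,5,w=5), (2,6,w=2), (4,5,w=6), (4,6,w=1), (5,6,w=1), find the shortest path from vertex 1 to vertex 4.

Step 1: Build adjacency list with weights:
  1: 2(w=1), 3(w=3), 5(w=6), 6(w=7)
  2: 1(w=1), 3(w=6), 5(w=5), 6(w=2)
  3: 1(w=3), 2(w=6)
  4: 5(w=6), 6(w=1)
  5: 1(w=6), 2(w=5), 4(w=6), 6(w=1)
  6: 1(w=7), 2(w=2), 4(w=1), 5(w=1)

Step 2: Apply Dijkstra's algorithm from vertex 1:
  Visit vertex 1 (distance=0)
    Update dist[2] = 1
    Update dist[3] = 3
    Update dist[5] = 6
    Update dist[6] = 7
  Visit vertex 2 (distance=1)
    Update dist[6] = 3
  Visit vertex 3 (distance=3)
  Visit vertex 6 (distance=3)
    Update dist[4] = 4
    Update dist[5] = 4
  Visit vertex 4 (distance=4)

Step 3: Shortest path: 1 -> 2 -> 6 -> 4
Total weight: 1 + 2 + 1 = 4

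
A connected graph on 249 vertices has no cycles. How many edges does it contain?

A tree on n vertices always has exactly n - 1 edges.
For n = 249: edges = 249 - 1 = 248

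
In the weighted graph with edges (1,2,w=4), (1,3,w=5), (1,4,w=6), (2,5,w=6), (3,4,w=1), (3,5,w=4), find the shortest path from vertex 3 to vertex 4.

Step 1: Build adjacency list with weights:
  1: 2(w=4), 3(w=5), 4(w=6)
  2: 1(w=4), 5(w=6)
  3: 1(w=5), 4(w=1), 5(w=4)
  4: 1(w=6), 3(w=1)
  5: 2(w=6), 3(w=4)

Step 2: Apply Dijkstra's algorithm from vertex 3:
  Visit vertex 3 (distance=0)
    Update dist[1] = 5
    Update dist[4] = 1
    Update dist[5] = 4
  Visit vertex 4 (distance=1)

Step 3: Shortest path: 3 -> 4
Total weight: 1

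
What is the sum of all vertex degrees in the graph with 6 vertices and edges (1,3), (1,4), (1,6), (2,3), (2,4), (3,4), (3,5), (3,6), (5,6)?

Step 1: Count edges incident to each vertex:
  deg(1) = 3 (neighbors: 3, 4, 6)
  deg(2) = 2 (neighbors: 3, 4)
  deg(3) = 5 (neighbors: 1, 2, 4, 5, 6)
  deg(4) = 3 (neighbors: 1, 2, 3)
  deg(5) = 2 (neighbors: 3, 6)
  deg(6) = 3 (neighbors: 1, 3, 5)

Step 2: Sum all degrees:
  3 + 2 + 5 + 3 + 2 + 3 = 18

Verification: sum of degrees = 2 * |E| = 2 * 9 = 18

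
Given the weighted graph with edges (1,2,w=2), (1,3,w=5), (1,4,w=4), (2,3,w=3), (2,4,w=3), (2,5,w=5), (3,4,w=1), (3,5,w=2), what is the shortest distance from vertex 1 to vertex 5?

Step 1: Build adjacency list with weights:
  1: 2(w=2), 3(w=5), 4(w=4)
  2: 1(w=2), 3(w=3), 4(w=3), 5(w=5)
  3: 1(w=5), 2(w=3), 4(w=1), 5(w=2)
  4: 1(w=4), 2(w=3), 3(w=1)
  5: 2(w=5), 3(w=2)

Step 2: Apply Dijkstra's algorithm from vertex 1:
  Visit vertex 1 (distance=0)
    Update dist[2] = 2
    Update dist[3] = 5
    Update dist[4] = 4
  Visit vertex 2 (distance=2)
    Update dist[5] = 7
  Visit vertex 4 (distance=4)
  Visit vertex 3 (distance=5)
  Visit vertex 5 (distance=7)

Step 3: Shortest path: 1 -> 2 -> 5
Total weight: 2 + 5 = 7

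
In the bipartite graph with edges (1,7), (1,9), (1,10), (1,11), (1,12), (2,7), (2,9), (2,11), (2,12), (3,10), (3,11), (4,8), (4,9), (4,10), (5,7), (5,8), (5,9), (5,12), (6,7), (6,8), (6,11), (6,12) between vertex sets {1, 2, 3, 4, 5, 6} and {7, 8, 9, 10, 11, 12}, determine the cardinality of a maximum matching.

Step 1: List the neighbors of each left vertex:
  1: 7, 9, 10, 11, 12
  2: 7, 9, 11, 12
  3: 10, 11
  4: 8, 9, 10
  5: 7, 8, 9, 12
  6: 7, 8, 11, 12

Step 2: Greedily match left vertices, then look for augmenting paths:
  Match 1 -- 7
  Match 2 -- 9
  Match 3 -- 10
  Match 4 -- 8
  Match 5 -- 12
  Match 6 -- 11
  No augmenting path remains.

Step 3: Verify this is maximum:
  Matching size 6 = min(|L|, |R|) = min(6, 6), which is an upper bound, so this matching is maximum.

Maximum matching: {(1,7), (2,9), (3,10), (4,8), (5,12), (6,11)}
Size: 6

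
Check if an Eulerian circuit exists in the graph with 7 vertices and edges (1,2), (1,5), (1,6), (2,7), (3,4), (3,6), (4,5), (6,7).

Step 1: Find the degree of each vertex:
  deg(1) = 3
  deg(2) = 2
  deg(3) = 2
  deg(4) = 2
  deg(5) = 2
  deg(6) = 3
  deg(7) = 2

Step 2: Count vertices with odd degree:
  Odd-degree vertices: 1, 6 (2 total)

Step 3: Apply Euler's theorem:
  - Eulerian circuit exists iff graph is connected and all vertices have even degree
  - Eulerian path exists iff graph is connected and has 0 or 2 odd-degree vertices

Graph is connected with exactly 2 odd-degree vertices (1, 6).
Eulerian path exists (starting and ending at the odd-degree vertices), but no Eulerian circuit.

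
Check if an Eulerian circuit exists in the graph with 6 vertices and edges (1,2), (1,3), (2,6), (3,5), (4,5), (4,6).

Step 1: Find the degree of each vertex:
  deg(1) = 2
  deg(2) = 2
  deg(3) = 2
  deg(4) = 2
  deg(5) = 2
  deg(6) = 2

Step 2: Count vertices with odd degree:
  All vertices have even degree (0 odd-degree vertices)

Step 3: Apply Euler's theorem:
  - Eulerian circuit exists iff graph is connected and all vertices have even degree
  - Eulerian path exists iff graph is connected and has 0 or 2 odd-degree vertices

Graph is connected with 0 odd-degree vertices.
Both Eulerian circuit and Eulerian path exist.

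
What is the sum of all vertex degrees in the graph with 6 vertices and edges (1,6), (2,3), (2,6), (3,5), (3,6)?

Step 1: Count edges incident to each vertex:
  deg(1) = 1 (neighbors: 6)
  deg(2) = 2 (neighbors: 3, 6)
  deg(3) = 3 (neighbors: 2, 5, 6)
  deg(4) = 0 (neighbors: none)
  deg(5) = 1 (neighbors: 3)
  deg(6) = 3 (neighbors: 1, 2, 3)

Step 2: Sum all degrees:
  1 + 2 + 3 + 0 + 1 + 3 = 10

Verification: sum of degrees = 2 * |E| = 2 * 5 = 10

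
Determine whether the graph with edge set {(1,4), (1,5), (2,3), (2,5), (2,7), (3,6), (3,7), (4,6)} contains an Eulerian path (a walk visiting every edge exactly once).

Step 1: Find the degree of each vertex:
  deg(1) = 2
  deg(2) = 3
  deg(3) = 3
  deg(4) = 2
  deg(5) = 2
  deg(6) = 2
  deg(7) = 2

Step 2: Count vertices with odd degree:
  Odd-degree vertices: 2, 3 (2 total)

Step 3: Apply Euler's theorem:
  - Eulerian circuit exists iff graph is connected and all vertices have even degree
  - Eulerian path exists iff graph is connected and has 0 or 2 odd-degree vertices

Graph is connected with exactly 2 odd-degree vertices (2, 3).
Eulerian path exists (starting and ending at the odd-degree vertices), but no Eulerian circuit.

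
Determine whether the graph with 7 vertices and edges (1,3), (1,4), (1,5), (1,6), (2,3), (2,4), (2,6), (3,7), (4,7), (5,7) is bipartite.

Step 1: Attempt 2-coloring using BFS:
  Start at vertex 1, assign color 0
  Color vertex 3 with color 1 (neighbor of 1)
  Color vertex 4 with color 1 (neighbor of 1)
  Color vertex 5 with color 1 (neighbor of 1)
  Color vertex 6 with color 1 (neighbor of 1)
  Color vertex 2 with color 0 (neighbor of 3)
  Color vertex 7 with color 0 (neighbor of 3)

Step 2: 2-coloring succeeded. No conflicts found.
  Set A (color 0): {1, 2, 7}
  Set B (color 1): {3, 4, 5, 6}

The graph is bipartite with partition {1, 2, 7}, {3, 4, 5, 6}.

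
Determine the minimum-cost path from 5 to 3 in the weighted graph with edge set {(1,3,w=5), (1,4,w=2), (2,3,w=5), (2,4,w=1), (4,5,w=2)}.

Step 1: Build adjacency list with weights:
  1: 3(w=5), 4(w=2)
  2: 3(w=5), 4(w=1)
  3: 1(w=5), 2(w=5)
  4: 1(w=2), 2(w=1), 5(w=2)
  5: 4(w=2)

Step 2: Apply Dijkstra's algorithm from vertex 5:
  Visit vertex 5 (distance=0)
    Update dist[4] = 2
  Visit vertex 4 (distance=2)
    Update dist[1] = 4
    Update dist[2] = 3
  Visit vertex 2 (distance=3)
    Update dist[3] = 8
  Visit vertex 1 (distance=4)
  Visit vertex 3 (distance=8)

Step 3: Shortest path: 5 -> 4 -> 2 -> 3
Total weight: 2 + 1 + 5 = 8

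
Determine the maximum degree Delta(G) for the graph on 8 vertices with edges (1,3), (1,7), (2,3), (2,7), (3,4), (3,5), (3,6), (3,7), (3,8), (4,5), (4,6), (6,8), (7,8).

Step 1: Count edges incident to each vertex:
  deg(1) = 2 (neighbors: 3, 7)
  deg(2) = 2 (neighbors: 3, 7)
  deg(3) = 7 (neighbors: 1, 2, 4, 5, 6, 7, 8)
  deg(4) = 3 (neighbors: 3, 5, 6)
  deg(5) = 2 (neighbors: 3, 4)
  deg(6) = 3 (neighbors: 3, 4, 8)
  deg(7) = 4 (neighbors: 1, 2, 3, 8)
  deg(8) = 3 (neighbors: 3, 6, 7)

Step 2: Find maximum:
  max(2, 2, 7, 3, 2, 3, 4, 3) = 7 (vertex 3)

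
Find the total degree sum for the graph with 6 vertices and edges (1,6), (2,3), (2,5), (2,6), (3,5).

Step 1: Count edges incident to each vertex:
  deg(1) = 1 (neighbors: 6)
  deg(2) = 3 (neighbors: 3, 5, 6)
  deg(3) = 2 (neighbors: 2, 5)
  deg(4) = 0 (neighbors: none)
  deg(5) = 2 (neighbors: 2, 3)
  deg(6) = 2 (neighbors: 1, 2)

Step 2: Sum all degrees:
  1 + 3 + 2 + 0 + 2 + 2 = 10

Verification: sum of degrees = 2 * |E| = 2 * 5 = 10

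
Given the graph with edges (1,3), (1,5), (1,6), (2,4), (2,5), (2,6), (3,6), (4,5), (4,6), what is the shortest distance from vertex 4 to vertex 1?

Step 1: Build adjacency list:
  1: 3, 5, 6
  2: 4, 5, 6
  3: 1, 6
  4: 2, 5, 6
  5: 1, 2, 4
  6: 1, 2, 3, 4

Step 2: BFS from vertex 4 to find shortest path to 1:
  vertex 2 reached at distance 1
  vertex 5 reached at distance 1
  vertex 6 reached at distance 1
  vertex 1 reached at distance 2

Step 3: Shortest path: 4 -> 5 -> 1
Path length: 2 edges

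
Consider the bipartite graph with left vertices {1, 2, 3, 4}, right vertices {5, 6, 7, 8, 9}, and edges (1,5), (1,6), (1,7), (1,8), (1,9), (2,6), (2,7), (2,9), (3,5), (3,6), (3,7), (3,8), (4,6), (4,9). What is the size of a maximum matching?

Step 1: List the neighbors of each left vertex:
  1: 5, 6, 7, 8, 9
  2: 6, 7, 9
  3: 5, 6, 7, 8
  4: 6, 9

Step 2: Greedily match left vertices, then look for augmenting paths:
  Match 1 -- 5
  Match 2 -- 6
  Match 3 -- 7
  Match 4 -- 9
  No augmenting path remains.

Step 3: Verify this is maximum:
  Matching size 4 = min(|L|, |R|) = min(4, 5), which is an upper bound, so this matching is maximum.

Maximum matching: {(1,5), (2,6), (3,7), (4,9)}
Size: 4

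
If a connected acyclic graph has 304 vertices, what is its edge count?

A tree on n vertices always has exactly n - 1 edges.
For n = 304: edges = 304 - 1 = 303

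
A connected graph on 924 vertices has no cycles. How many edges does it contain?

A tree on n vertices always has exactly n - 1 edges.
For n = 924: edges = 924 - 1 = 923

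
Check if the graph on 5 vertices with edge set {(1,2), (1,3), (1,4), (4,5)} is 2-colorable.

Step 1: Attempt 2-coloring using BFS:
  Start at vertex 1, assign color 0
  Color vertex 2 with color 1 (neighbor of 1)
  Color vertex 3 with color 1 (neighbor of 1)
  Color vertex 4 with color 1 (neighbor of 1)
  Color vertex 5 with color 0 (neighbor of 4)

Step 2: 2-coloring succeeded. No conflicts found.
  Set A (color 0): {1, 5}
  Set B (color 1): {2, 3, 4}

The graph is bipartite with partition {1, 5}, {2, 3, 4}.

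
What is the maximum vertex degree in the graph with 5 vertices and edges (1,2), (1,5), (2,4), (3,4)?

Step 1: Count edges incident to each vertex:
  deg(1) = 2 (neighbors: 2, 5)
  deg(2) = 2 (neighbors: 1, 4)
  deg(3) = 1 (neighbors: 4)
  deg(4) = 2 (neighbors: 2, 3)
  deg(5) = 1 (neighbors: 1)

Step 2: Find maximum:
  max(2, 2, 1, 2, 1) = 2 (vertex 1)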